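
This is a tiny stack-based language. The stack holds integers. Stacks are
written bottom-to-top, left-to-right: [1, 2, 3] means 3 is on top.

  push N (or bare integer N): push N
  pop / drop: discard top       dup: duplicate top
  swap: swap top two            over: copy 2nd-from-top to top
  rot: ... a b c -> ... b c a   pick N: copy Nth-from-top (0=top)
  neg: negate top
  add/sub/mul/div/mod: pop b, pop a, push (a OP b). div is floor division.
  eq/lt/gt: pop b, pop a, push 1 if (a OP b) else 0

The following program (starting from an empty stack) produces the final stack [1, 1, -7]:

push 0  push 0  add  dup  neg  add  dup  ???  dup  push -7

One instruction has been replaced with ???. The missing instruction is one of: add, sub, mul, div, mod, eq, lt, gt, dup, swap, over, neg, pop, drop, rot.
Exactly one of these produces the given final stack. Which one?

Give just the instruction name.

Stack before ???: [0, 0]
Stack after ???:  [1]
The instruction that transforms [0, 0] -> [1] is: eq

Answer: eq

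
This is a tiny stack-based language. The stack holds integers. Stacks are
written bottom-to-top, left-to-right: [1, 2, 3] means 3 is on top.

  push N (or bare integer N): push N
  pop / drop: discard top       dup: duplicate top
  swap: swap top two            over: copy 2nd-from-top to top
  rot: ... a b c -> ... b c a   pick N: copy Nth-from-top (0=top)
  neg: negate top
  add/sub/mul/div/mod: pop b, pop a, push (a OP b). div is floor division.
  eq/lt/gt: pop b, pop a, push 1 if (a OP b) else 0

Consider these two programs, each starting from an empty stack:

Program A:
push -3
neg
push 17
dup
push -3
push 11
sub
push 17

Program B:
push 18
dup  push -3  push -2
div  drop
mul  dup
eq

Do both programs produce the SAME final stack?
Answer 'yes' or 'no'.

Answer: no

Derivation:
Program A trace:
  After 'push -3': [-3]
  After 'neg': [3]
  After 'push 17': [3, 17]
  After 'dup': [3, 17, 17]
  After 'push -3': [3, 17, 17, -3]
  After 'push 11': [3, 17, 17, -3, 11]
  After 'sub': [3, 17, 17, -14]
  After 'push 17': [3, 17, 17, -14, 17]
Program A final stack: [3, 17, 17, -14, 17]

Program B trace:
  After 'push 18': [18]
  After 'dup': [18, 18]
  After 'push -3': [18, 18, -3]
  After 'push -2': [18, 18, -3, -2]
  After 'div': [18, 18, 1]
  After 'drop': [18, 18]
  After 'mul': [324]
  After 'dup': [324, 324]
  After 'eq': [1]
Program B final stack: [1]
Same: no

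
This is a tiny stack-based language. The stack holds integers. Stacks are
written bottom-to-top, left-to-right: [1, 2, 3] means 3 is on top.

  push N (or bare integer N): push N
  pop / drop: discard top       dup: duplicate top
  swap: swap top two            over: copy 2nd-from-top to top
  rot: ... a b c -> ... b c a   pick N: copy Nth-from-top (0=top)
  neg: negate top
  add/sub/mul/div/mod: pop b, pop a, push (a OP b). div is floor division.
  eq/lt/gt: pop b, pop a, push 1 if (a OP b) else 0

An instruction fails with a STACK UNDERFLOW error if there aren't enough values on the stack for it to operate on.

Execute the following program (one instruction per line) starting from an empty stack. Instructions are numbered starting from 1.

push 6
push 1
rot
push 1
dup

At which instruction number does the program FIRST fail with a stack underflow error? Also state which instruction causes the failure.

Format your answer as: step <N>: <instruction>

Step 1 ('push 6'): stack = [6], depth = 1
Step 2 ('push 1'): stack = [6, 1], depth = 2
Step 3 ('rot'): needs 3 value(s) but depth is 2 — STACK UNDERFLOW

Answer: step 3: rot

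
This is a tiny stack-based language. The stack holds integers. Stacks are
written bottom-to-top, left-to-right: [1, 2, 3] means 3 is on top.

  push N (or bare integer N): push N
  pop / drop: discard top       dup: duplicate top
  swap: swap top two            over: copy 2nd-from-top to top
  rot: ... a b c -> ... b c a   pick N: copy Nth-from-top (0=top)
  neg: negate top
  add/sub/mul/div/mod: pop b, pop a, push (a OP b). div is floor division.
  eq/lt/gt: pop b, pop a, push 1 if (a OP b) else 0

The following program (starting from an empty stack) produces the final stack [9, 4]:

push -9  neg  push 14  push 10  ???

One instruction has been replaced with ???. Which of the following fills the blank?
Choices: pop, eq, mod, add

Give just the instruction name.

Stack before ???: [9, 14, 10]
Stack after ???:  [9, 4]
Checking each choice:
  pop: produces [9, 14]
  eq: produces [9, 0]
  mod: MATCH
  add: produces [9, 24]


Answer: mod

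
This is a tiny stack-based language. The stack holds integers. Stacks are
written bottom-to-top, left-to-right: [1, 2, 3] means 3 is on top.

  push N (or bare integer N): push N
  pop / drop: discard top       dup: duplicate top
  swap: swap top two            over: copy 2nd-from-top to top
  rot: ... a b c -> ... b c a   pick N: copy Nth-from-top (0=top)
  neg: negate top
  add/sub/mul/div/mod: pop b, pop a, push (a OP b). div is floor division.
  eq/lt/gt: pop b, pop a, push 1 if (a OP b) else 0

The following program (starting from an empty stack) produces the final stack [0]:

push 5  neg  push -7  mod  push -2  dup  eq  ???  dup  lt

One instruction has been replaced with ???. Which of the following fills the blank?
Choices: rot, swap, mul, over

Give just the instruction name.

Answer: mul

Derivation:
Stack before ???: [-5, 1]
Stack after ???:  [-5]
Checking each choice:
  rot: stack underflow (need 3, have 2)
  swap: produces [1, 0]
  mul: MATCH
  over: produces [-5, 1, 0]


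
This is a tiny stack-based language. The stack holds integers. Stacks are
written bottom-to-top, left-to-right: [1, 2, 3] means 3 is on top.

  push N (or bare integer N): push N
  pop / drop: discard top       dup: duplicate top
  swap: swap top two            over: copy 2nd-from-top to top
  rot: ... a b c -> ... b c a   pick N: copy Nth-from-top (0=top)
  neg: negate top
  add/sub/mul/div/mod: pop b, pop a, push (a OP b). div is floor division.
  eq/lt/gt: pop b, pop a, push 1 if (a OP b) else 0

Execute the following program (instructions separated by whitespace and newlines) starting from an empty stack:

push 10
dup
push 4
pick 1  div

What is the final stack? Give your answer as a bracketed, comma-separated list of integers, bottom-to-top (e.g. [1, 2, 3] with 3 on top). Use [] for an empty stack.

Answer: [10, 10, 0]

Derivation:
After 'push 10': [10]
After 'dup': [10, 10]
After 'push 4': [10, 10, 4]
After 'pick 1': [10, 10, 4, 10]
After 'div': [10, 10, 0]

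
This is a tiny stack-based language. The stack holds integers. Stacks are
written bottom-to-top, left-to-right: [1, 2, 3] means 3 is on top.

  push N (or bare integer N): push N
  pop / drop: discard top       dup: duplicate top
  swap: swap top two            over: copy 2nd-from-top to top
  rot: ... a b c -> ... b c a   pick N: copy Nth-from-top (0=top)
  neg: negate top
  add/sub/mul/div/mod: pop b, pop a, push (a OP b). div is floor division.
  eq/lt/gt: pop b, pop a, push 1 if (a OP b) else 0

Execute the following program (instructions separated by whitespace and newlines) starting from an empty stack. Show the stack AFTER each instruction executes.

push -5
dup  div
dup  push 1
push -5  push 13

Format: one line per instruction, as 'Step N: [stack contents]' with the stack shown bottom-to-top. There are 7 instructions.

Step 1: [-5]
Step 2: [-5, -5]
Step 3: [1]
Step 4: [1, 1]
Step 5: [1, 1, 1]
Step 6: [1, 1, 1, -5]
Step 7: [1, 1, 1, -5, 13]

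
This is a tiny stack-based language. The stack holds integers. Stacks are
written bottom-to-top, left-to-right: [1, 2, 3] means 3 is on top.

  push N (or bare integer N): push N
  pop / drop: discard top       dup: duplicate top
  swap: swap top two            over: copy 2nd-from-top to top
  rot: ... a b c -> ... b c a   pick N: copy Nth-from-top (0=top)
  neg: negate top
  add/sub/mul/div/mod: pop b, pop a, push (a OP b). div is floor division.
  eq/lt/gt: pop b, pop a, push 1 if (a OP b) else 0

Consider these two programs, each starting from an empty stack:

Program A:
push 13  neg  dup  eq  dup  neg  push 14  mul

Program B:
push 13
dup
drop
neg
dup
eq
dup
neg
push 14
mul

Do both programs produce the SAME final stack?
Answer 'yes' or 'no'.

Answer: yes

Derivation:
Program A trace:
  After 'push 13': [13]
  After 'neg': [-13]
  After 'dup': [-13, -13]
  After 'eq': [1]
  After 'dup': [1, 1]
  After 'neg': [1, -1]
  After 'push 14': [1, -1, 14]
  After 'mul': [1, -14]
Program A final stack: [1, -14]

Program B trace:
  After 'push 13': [13]
  After 'dup': [13, 13]
  After 'drop': [13]
  After 'neg': [-13]
  After 'dup': [-13, -13]
  After 'eq': [1]
  After 'dup': [1, 1]
  After 'neg': [1, -1]
  After 'push 14': [1, -1, 14]
  After 'mul': [1, -14]
Program B final stack: [1, -14]
Same: yes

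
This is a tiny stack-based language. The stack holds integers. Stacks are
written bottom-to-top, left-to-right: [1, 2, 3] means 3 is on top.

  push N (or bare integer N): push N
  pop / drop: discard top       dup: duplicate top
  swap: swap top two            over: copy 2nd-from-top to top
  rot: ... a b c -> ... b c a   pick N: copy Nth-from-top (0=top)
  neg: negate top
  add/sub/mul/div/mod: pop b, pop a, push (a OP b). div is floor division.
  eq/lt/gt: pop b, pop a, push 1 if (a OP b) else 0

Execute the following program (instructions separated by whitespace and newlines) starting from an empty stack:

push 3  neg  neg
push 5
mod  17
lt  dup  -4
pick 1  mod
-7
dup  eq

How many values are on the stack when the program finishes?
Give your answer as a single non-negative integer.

Answer: 4

Derivation:
After 'push 3': stack = [3] (depth 1)
After 'neg': stack = [-3] (depth 1)
After 'neg': stack = [3] (depth 1)
After 'push 5': stack = [3, 5] (depth 2)
After 'mod': stack = [3] (depth 1)
After 'push 17': stack = [3, 17] (depth 2)
After 'lt': stack = [1] (depth 1)
After 'dup': stack = [1, 1] (depth 2)
After 'push -4': stack = [1, 1, -4] (depth 3)
After 'pick 1': stack = [1, 1, -4, 1] (depth 4)
After 'mod': stack = [1, 1, 0] (depth 3)
After 'push -7': stack = [1, 1, 0, -7] (depth 4)
After 'dup': stack = [1, 1, 0, -7, -7] (depth 5)
After 'eq': stack = [1, 1, 0, 1] (depth 4)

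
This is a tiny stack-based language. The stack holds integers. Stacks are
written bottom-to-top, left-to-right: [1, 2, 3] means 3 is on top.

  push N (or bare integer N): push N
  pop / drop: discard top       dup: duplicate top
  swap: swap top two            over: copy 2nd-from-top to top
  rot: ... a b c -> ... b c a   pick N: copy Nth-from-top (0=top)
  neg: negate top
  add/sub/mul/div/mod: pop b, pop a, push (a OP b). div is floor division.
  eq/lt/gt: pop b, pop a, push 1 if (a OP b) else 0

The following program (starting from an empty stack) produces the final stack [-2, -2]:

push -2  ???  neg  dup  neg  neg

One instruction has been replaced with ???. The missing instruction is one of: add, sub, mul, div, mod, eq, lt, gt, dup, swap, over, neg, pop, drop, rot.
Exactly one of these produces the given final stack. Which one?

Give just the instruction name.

Stack before ???: [-2]
Stack after ???:  [2]
The instruction that transforms [-2] -> [2] is: neg

Answer: neg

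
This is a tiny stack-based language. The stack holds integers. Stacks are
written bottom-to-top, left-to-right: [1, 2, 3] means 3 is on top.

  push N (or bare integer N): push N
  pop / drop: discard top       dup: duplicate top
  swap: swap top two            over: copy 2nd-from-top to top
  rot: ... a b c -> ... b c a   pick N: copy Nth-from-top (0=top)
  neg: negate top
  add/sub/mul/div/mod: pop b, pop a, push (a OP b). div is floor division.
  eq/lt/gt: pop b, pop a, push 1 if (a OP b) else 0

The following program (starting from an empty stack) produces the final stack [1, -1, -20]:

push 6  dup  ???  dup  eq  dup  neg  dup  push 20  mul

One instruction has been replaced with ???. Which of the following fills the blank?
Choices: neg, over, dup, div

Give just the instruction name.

Stack before ???: [6, 6]
Stack after ???:  [1]
Checking each choice:
  neg: produces [6, 1, -1, -20]
  over: produces [6, 6, 1, -1, -20]
  dup: produces [6, 6, 1, -1, -20]
  div: MATCH


Answer: div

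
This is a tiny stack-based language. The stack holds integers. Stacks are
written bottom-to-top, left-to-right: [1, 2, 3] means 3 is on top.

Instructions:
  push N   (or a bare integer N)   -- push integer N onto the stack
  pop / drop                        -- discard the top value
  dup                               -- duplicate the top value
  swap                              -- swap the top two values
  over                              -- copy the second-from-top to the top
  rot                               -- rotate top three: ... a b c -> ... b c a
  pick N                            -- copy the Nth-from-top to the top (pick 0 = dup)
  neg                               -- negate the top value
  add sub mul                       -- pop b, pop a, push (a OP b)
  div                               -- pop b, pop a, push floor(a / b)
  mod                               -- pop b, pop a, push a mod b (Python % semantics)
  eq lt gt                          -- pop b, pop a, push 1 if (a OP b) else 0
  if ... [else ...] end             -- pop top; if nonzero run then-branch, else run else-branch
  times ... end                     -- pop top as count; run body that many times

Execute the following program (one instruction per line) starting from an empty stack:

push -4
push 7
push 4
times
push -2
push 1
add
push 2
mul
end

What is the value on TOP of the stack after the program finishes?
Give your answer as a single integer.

After 'push -4': [-4]
After 'push 7': [-4, 7]
After 'push 4': [-4, 7, 4]
After 'times': [-4, 7]
After 'push -2': [-4, 7, -2]
After 'push 1': [-4, 7, -2, 1]
After 'add': [-4, 7, -1]
After 'push 2': [-4, 7, -1, 2]
After 'mul': [-4, 7, -2]
After 'push -2': [-4, 7, -2, -2]
  ...
After 'push -2': [-4, 7, -2, -2, -2]
After 'push 1': [-4, 7, -2, -2, -2, 1]
After 'add': [-4, 7, -2, -2, -1]
After 'push 2': [-4, 7, -2, -2, -1, 2]
After 'mul': [-4, 7, -2, -2, -2]
After 'push -2': [-4, 7, -2, -2, -2, -2]
After 'push 1': [-4, 7, -2, -2, -2, -2, 1]
After 'add': [-4, 7, -2, -2, -2, -1]
After 'push 2': [-4, 7, -2, -2, -2, -1, 2]
After 'mul': [-4, 7, -2, -2, -2, -2]

Answer: -2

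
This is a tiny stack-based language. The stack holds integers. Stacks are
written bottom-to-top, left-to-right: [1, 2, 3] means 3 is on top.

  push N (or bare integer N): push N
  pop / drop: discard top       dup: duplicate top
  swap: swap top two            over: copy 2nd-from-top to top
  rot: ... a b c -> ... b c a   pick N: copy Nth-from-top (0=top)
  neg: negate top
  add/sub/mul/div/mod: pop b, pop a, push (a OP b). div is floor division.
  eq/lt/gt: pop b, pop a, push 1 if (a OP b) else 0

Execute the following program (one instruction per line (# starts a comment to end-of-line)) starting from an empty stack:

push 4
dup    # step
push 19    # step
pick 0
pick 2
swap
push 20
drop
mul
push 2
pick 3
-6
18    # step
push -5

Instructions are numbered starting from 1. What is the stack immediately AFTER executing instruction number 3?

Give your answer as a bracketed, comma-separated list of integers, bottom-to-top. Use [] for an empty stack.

Step 1 ('push 4'): [4]
Step 2 ('dup'): [4, 4]
Step 3 ('push 19'): [4, 4, 19]

Answer: [4, 4, 19]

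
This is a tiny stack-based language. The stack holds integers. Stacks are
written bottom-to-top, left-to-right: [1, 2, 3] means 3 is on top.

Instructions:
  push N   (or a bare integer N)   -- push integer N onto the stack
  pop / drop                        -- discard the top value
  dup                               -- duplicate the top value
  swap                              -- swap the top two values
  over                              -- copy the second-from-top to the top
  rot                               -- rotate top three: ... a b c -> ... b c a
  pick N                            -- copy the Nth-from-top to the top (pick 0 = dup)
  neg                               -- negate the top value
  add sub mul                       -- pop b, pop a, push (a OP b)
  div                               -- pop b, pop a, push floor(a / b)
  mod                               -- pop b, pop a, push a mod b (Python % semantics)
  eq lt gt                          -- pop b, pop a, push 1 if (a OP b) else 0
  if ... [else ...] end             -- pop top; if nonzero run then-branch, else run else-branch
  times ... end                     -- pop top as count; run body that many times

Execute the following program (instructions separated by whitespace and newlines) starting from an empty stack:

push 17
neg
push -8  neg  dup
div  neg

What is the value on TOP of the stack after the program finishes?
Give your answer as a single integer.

Answer: -1

Derivation:
After 'push 17': [17]
After 'neg': [-17]
After 'push -8': [-17, -8]
After 'neg': [-17, 8]
After 'dup': [-17, 8, 8]
After 'div': [-17, 1]
After 'neg': [-17, -1]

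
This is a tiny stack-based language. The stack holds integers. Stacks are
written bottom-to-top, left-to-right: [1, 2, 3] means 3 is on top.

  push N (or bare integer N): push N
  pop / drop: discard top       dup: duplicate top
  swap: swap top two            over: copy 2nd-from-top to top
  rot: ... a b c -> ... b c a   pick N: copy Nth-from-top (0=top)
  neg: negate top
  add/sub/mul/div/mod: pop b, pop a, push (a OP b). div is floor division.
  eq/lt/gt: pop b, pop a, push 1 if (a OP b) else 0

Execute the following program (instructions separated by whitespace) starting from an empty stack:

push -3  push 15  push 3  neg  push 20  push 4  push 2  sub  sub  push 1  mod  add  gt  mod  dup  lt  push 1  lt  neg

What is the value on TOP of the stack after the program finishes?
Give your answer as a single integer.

After 'push -3': [-3]
After 'push 15': [-3, 15]
After 'push 3': [-3, 15, 3]
After 'neg': [-3, 15, -3]
After 'push 20': [-3, 15, -3, 20]
After 'push 4': [-3, 15, -3, 20, 4]
After 'push 2': [-3, 15, -3, 20, 4, 2]
After 'sub': [-3, 15, -3, 20, 2]
After 'sub': [-3, 15, -3, 18]
After 'push 1': [-3, 15, -3, 18, 1]
After 'mod': [-3, 15, -3, 0]
After 'add': [-3, 15, -3]
After 'gt': [-3, 1]
After 'mod': [0]
After 'dup': [0, 0]
After 'lt': [0]
After 'push 1': [0, 1]
After 'lt': [1]
After 'neg': [-1]

Answer: -1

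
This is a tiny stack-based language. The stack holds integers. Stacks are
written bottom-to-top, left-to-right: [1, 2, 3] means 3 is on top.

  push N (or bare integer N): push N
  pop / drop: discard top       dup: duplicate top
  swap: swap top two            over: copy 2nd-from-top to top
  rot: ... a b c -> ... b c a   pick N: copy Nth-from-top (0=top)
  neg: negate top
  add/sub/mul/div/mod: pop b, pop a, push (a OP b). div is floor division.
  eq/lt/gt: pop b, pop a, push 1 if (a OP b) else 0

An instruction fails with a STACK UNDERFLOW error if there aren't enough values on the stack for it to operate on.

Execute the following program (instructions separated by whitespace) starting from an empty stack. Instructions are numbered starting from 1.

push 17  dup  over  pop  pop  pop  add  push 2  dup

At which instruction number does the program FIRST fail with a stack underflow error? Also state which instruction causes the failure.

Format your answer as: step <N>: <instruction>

Answer: step 7: add

Derivation:
Step 1 ('push 17'): stack = [17], depth = 1
Step 2 ('dup'): stack = [17, 17], depth = 2
Step 3 ('over'): stack = [17, 17, 17], depth = 3
Step 4 ('pop'): stack = [17, 17], depth = 2
Step 5 ('pop'): stack = [17], depth = 1
Step 6 ('pop'): stack = [], depth = 0
Step 7 ('add'): needs 2 value(s) but depth is 0 — STACK UNDERFLOW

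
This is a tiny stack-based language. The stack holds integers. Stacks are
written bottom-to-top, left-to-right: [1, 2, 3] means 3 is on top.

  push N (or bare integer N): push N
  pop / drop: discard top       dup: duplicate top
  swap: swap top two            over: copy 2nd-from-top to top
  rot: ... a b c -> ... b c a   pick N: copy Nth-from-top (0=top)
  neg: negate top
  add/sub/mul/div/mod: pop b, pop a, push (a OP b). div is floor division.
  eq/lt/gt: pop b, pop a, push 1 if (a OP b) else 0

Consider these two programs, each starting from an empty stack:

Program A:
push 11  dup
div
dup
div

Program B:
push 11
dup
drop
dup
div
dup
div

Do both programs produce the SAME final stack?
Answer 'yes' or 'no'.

Answer: yes

Derivation:
Program A trace:
  After 'push 11': [11]
  After 'dup': [11, 11]
  After 'div': [1]
  After 'dup': [1, 1]
  After 'div': [1]
Program A final stack: [1]

Program B trace:
  After 'push 11': [11]
  After 'dup': [11, 11]
  After 'drop': [11]
  After 'dup': [11, 11]
  After 'div': [1]
  After 'dup': [1, 1]
  After 'div': [1]
Program B final stack: [1]
Same: yes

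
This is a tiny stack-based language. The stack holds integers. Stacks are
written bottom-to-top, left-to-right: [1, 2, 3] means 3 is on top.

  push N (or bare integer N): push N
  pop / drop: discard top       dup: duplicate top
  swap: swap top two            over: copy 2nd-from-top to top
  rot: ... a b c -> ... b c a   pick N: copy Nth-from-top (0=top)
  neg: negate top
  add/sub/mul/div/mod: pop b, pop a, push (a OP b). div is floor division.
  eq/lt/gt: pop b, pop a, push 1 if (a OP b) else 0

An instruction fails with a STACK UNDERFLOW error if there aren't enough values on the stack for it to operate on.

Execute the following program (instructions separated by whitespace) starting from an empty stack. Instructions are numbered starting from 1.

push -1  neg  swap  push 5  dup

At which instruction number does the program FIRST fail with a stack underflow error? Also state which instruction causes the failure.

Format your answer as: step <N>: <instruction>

Step 1 ('push -1'): stack = [-1], depth = 1
Step 2 ('neg'): stack = [1], depth = 1
Step 3 ('swap'): needs 2 value(s) but depth is 1 — STACK UNDERFLOW

Answer: step 3: swap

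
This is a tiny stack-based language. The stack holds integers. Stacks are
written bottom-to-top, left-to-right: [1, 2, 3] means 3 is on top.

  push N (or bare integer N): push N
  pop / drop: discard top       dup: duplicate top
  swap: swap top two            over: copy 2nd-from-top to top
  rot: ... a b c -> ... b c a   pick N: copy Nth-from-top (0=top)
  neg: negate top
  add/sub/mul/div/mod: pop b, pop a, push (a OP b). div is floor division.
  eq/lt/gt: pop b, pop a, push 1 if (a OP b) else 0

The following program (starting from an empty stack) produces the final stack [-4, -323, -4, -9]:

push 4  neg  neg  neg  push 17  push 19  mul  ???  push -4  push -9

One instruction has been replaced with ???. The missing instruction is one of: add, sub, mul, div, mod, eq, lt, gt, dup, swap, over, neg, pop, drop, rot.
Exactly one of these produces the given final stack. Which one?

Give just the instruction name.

Answer: neg

Derivation:
Stack before ???: [-4, 323]
Stack after ???:  [-4, -323]
The instruction that transforms [-4, 323] -> [-4, -323] is: neg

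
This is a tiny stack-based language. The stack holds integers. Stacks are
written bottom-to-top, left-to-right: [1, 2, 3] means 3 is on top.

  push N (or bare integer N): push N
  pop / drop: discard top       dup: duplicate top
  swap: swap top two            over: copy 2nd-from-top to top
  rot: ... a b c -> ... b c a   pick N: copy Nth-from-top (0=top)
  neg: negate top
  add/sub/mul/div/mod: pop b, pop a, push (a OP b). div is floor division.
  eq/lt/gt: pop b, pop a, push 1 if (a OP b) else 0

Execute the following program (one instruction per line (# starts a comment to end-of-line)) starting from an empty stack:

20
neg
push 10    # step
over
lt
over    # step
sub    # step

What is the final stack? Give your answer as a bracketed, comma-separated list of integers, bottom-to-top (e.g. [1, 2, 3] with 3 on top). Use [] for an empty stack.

Answer: [-20, 20]

Derivation:
After 'push 20': [20]
After 'neg': [-20]
After 'push 10': [-20, 10]
After 'over': [-20, 10, -20]
After 'lt': [-20, 0]
After 'over': [-20, 0, -20]
After 'sub': [-20, 20]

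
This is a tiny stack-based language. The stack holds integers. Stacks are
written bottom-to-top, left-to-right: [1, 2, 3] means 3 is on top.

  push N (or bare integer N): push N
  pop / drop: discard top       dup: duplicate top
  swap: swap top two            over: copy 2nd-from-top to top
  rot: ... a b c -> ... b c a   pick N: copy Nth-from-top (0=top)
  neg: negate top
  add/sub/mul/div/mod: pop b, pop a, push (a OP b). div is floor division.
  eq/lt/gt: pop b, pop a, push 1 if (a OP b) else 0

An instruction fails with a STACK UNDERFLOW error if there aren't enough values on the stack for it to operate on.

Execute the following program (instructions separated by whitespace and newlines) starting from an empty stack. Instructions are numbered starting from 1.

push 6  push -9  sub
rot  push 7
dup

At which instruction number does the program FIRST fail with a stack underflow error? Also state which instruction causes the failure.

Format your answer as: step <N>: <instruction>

Answer: step 4: rot

Derivation:
Step 1 ('push 6'): stack = [6], depth = 1
Step 2 ('push -9'): stack = [6, -9], depth = 2
Step 3 ('sub'): stack = [15], depth = 1
Step 4 ('rot'): needs 3 value(s) but depth is 1 — STACK UNDERFLOW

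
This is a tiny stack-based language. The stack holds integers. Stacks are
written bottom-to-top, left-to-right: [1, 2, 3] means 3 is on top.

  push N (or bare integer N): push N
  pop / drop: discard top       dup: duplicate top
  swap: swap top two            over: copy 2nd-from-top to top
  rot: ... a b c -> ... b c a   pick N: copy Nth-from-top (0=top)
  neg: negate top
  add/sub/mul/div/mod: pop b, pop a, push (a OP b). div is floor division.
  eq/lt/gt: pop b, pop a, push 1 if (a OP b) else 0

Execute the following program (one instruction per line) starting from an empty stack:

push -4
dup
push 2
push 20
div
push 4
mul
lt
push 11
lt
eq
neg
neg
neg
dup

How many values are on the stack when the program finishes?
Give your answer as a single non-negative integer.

Answer: 2

Derivation:
After 'push -4': stack = [-4] (depth 1)
After 'dup': stack = [-4, -4] (depth 2)
After 'push 2': stack = [-4, -4, 2] (depth 3)
After 'push 20': stack = [-4, -4, 2, 20] (depth 4)
After 'div': stack = [-4, -4, 0] (depth 3)
After 'push 4': stack = [-4, -4, 0, 4] (depth 4)
After 'mul': stack = [-4, -4, 0] (depth 3)
After 'lt': stack = [-4, 1] (depth 2)
After 'push 11': stack = [-4, 1, 11] (depth 3)
After 'lt': stack = [-4, 1] (depth 2)
After 'eq': stack = [0] (depth 1)
After 'neg': stack = [0] (depth 1)
After 'neg': stack = [0] (depth 1)
After 'neg': stack = [0] (depth 1)
After 'dup': stack = [0, 0] (depth 2)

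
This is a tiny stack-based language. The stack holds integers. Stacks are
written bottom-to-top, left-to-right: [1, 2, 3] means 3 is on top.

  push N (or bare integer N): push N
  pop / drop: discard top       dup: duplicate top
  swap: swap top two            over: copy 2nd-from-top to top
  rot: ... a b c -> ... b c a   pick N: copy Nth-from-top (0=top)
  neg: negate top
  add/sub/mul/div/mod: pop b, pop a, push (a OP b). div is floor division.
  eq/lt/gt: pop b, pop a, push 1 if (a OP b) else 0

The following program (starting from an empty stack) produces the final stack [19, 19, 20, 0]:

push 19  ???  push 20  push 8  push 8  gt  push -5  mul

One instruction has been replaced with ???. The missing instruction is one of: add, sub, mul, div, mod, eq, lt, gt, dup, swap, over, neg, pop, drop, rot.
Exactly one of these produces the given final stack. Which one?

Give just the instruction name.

Answer: dup

Derivation:
Stack before ???: [19]
Stack after ???:  [19, 19]
The instruction that transforms [19] -> [19, 19] is: dup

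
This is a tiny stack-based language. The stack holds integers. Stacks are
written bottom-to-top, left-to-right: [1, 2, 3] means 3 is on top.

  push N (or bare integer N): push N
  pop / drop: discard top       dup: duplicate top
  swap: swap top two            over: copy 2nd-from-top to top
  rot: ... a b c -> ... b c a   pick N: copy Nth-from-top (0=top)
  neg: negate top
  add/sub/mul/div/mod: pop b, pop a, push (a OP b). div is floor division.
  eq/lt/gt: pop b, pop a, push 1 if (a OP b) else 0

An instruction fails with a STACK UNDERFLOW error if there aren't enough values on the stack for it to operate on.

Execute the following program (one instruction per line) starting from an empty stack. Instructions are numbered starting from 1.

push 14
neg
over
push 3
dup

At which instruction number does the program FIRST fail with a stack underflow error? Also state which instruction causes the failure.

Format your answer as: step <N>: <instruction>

Answer: step 3: over

Derivation:
Step 1 ('push 14'): stack = [14], depth = 1
Step 2 ('neg'): stack = [-14], depth = 1
Step 3 ('over'): needs 2 value(s) but depth is 1 — STACK UNDERFLOW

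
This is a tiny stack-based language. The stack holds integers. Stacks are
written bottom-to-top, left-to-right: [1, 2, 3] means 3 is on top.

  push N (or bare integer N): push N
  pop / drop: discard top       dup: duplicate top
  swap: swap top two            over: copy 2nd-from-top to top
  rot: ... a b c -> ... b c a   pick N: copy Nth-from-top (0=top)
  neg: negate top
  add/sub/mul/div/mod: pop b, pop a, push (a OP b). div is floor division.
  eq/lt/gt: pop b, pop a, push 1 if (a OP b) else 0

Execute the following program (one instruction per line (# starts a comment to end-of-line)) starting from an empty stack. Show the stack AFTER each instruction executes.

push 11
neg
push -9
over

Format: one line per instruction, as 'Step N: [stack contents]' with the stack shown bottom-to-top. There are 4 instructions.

Step 1: [11]
Step 2: [-11]
Step 3: [-11, -9]
Step 4: [-11, -9, -11]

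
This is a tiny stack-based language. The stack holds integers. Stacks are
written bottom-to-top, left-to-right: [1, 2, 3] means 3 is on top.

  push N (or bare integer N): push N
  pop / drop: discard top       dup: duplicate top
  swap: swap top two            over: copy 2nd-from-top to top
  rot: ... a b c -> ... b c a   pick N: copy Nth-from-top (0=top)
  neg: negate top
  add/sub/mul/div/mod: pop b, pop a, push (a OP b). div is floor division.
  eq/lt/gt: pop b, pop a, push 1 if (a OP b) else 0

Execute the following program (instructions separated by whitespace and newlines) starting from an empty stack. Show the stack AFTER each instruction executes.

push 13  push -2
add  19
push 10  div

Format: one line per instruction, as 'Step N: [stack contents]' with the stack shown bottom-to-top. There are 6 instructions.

Step 1: [13]
Step 2: [13, -2]
Step 3: [11]
Step 4: [11, 19]
Step 5: [11, 19, 10]
Step 6: [11, 1]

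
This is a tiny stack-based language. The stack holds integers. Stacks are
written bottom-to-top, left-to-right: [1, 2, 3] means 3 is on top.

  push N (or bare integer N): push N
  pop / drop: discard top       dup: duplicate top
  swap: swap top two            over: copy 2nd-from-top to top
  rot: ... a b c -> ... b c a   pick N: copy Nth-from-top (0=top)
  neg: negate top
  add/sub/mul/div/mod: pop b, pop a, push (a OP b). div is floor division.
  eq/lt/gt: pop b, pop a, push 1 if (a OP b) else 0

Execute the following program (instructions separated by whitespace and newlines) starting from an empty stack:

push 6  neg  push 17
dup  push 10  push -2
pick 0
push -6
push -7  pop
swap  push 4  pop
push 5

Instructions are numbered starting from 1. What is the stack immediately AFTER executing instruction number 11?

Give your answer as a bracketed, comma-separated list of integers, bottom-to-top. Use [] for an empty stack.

Step 1 ('push 6'): [6]
Step 2 ('neg'): [-6]
Step 3 ('push 17'): [-6, 17]
Step 4 ('dup'): [-6, 17, 17]
Step 5 ('push 10'): [-6, 17, 17, 10]
Step 6 ('push -2'): [-6, 17, 17, 10, -2]
Step 7 ('pick 0'): [-6, 17, 17, 10, -2, -2]
Step 8 ('push -6'): [-6, 17, 17, 10, -2, -2, -6]
Step 9 ('push -7'): [-6, 17, 17, 10, -2, -2, -6, -7]
Step 10 ('pop'): [-6, 17, 17, 10, -2, -2, -6]
Step 11 ('swap'): [-6, 17, 17, 10, -2, -6, -2]

Answer: [-6, 17, 17, 10, -2, -6, -2]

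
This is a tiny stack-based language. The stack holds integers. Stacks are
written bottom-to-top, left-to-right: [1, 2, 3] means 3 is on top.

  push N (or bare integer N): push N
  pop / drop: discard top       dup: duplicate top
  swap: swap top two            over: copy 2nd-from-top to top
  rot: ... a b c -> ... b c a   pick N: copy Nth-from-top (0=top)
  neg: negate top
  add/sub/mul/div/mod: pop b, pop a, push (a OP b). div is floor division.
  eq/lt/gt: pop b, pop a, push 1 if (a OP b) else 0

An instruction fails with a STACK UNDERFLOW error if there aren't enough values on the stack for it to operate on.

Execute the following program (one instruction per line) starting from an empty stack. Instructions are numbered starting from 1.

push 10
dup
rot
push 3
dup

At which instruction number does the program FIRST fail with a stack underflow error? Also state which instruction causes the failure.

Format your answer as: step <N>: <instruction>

Step 1 ('push 10'): stack = [10], depth = 1
Step 2 ('dup'): stack = [10, 10], depth = 2
Step 3 ('rot'): needs 3 value(s) but depth is 2 — STACK UNDERFLOW

Answer: step 3: rot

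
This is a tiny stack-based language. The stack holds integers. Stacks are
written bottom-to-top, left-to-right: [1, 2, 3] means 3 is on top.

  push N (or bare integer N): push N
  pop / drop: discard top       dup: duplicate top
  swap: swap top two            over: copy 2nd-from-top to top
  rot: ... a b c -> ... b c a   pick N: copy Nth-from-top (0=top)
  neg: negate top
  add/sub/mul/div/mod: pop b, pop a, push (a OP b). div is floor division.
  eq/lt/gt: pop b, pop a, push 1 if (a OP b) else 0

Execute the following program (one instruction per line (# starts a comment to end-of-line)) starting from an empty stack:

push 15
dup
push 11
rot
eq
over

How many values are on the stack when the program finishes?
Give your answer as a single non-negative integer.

After 'push 15': stack = [15] (depth 1)
After 'dup': stack = [15, 15] (depth 2)
After 'push 11': stack = [15, 15, 11] (depth 3)
After 'rot': stack = [15, 11, 15] (depth 3)
After 'eq': stack = [15, 0] (depth 2)
After 'over': stack = [15, 0, 15] (depth 3)

Answer: 3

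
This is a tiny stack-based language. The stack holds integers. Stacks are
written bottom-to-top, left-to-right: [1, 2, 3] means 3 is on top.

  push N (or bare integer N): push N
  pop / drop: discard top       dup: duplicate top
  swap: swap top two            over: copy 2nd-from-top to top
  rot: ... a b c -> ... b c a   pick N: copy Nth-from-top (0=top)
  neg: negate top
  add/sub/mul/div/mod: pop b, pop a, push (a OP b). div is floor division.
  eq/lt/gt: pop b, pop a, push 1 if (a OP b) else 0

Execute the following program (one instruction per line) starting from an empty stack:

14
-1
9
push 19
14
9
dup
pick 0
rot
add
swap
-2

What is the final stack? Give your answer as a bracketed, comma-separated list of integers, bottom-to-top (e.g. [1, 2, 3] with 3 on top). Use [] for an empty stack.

After 'push 14': [14]
After 'push -1': [14, -1]
After 'push 9': [14, -1, 9]
After 'push 19': [14, -1, 9, 19]
After 'push 14': [14, -1, 9, 19, 14]
After 'push 9': [14, -1, 9, 19, 14, 9]
After 'dup': [14, -1, 9, 19, 14, 9, 9]
After 'pick 0': [14, -1, 9, 19, 14, 9, 9, 9]
After 'rot': [14, -1, 9, 19, 14, 9, 9, 9]
After 'add': [14, -1, 9, 19, 14, 9, 18]
After 'swap': [14, -1, 9, 19, 14, 18, 9]
After 'push -2': [14, -1, 9, 19, 14, 18, 9, -2]

Answer: [14, -1, 9, 19, 14, 18, 9, -2]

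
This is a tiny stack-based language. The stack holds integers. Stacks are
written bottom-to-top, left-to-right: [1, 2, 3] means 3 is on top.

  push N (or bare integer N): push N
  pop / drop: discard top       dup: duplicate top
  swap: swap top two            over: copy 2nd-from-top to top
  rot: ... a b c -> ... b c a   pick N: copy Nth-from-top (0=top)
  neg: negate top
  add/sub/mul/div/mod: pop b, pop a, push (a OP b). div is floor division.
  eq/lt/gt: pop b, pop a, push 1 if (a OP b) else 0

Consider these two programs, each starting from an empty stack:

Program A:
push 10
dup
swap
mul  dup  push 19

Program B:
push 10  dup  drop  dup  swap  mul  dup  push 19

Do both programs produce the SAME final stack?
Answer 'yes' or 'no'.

Answer: yes

Derivation:
Program A trace:
  After 'push 10': [10]
  After 'dup': [10, 10]
  After 'swap': [10, 10]
  After 'mul': [100]
  After 'dup': [100, 100]
  After 'push 19': [100, 100, 19]
Program A final stack: [100, 100, 19]

Program B trace:
  After 'push 10': [10]
  After 'dup': [10, 10]
  After 'drop': [10]
  After 'dup': [10, 10]
  After 'swap': [10, 10]
  After 'mul': [100]
  After 'dup': [100, 100]
  After 'push 19': [100, 100, 19]
Program B final stack: [100, 100, 19]
Same: yes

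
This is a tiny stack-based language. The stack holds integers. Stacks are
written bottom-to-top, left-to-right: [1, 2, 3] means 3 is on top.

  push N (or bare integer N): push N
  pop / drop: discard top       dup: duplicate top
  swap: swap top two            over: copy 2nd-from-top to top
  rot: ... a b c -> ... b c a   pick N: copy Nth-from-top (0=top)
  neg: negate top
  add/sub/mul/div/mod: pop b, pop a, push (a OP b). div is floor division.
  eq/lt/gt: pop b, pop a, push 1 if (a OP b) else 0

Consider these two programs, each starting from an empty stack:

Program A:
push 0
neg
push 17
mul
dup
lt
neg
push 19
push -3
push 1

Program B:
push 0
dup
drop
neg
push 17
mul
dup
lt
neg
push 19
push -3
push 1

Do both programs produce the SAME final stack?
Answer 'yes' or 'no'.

Answer: yes

Derivation:
Program A trace:
  After 'push 0': [0]
  After 'neg': [0]
  After 'push 17': [0, 17]
  After 'mul': [0]
  After 'dup': [0, 0]
  After 'lt': [0]
  After 'neg': [0]
  After 'push 19': [0, 19]
  After 'push -3': [0, 19, -3]
  After 'push 1': [0, 19, -3, 1]
Program A final stack: [0, 19, -3, 1]

Program B trace:
  After 'push 0': [0]
  After 'dup': [0, 0]
  After 'drop': [0]
  After 'neg': [0]
  After 'push 17': [0, 17]
  After 'mul': [0]
  After 'dup': [0, 0]
  After 'lt': [0]
  After 'neg': [0]
  After 'push 19': [0, 19]
  After 'push -3': [0, 19, -3]
  After 'push 1': [0, 19, -3, 1]
Program B final stack: [0, 19, -3, 1]
Same: yes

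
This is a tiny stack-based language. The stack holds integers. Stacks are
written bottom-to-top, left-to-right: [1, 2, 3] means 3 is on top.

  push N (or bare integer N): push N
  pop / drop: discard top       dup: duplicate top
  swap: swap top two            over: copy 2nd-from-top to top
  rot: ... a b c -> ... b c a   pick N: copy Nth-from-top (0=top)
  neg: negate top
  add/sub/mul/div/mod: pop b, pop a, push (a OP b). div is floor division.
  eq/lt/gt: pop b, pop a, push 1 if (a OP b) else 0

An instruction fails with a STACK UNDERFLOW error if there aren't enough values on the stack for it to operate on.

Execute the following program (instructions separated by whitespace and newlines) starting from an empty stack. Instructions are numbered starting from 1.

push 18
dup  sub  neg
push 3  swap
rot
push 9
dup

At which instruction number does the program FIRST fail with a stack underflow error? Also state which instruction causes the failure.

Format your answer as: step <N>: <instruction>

Step 1 ('push 18'): stack = [18], depth = 1
Step 2 ('dup'): stack = [18, 18], depth = 2
Step 3 ('sub'): stack = [0], depth = 1
Step 4 ('neg'): stack = [0], depth = 1
Step 5 ('push 3'): stack = [0, 3], depth = 2
Step 6 ('swap'): stack = [3, 0], depth = 2
Step 7 ('rot'): needs 3 value(s) but depth is 2 — STACK UNDERFLOW

Answer: step 7: rot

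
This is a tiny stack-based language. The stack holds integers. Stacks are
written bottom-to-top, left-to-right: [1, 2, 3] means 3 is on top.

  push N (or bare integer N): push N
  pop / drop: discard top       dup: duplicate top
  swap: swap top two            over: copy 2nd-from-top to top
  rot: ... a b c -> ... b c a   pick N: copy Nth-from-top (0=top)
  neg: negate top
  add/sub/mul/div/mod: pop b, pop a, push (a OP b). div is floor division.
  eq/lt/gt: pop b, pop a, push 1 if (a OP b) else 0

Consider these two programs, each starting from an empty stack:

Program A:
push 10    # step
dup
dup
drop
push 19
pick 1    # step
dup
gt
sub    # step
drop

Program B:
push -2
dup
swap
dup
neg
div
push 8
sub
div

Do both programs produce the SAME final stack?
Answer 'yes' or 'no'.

Answer: no

Derivation:
Program A trace:
  After 'push 10': [10]
  After 'dup': [10, 10]
  After 'dup': [10, 10, 10]
  After 'drop': [10, 10]
  After 'push 19': [10, 10, 19]
  After 'pick 1': [10, 10, 19, 10]
  After 'dup': [10, 10, 19, 10, 10]
  After 'gt': [10, 10, 19, 0]
  After 'sub': [10, 10, 19]
  After 'drop': [10, 10]
Program A final stack: [10, 10]

Program B trace:
  After 'push -2': [-2]
  After 'dup': [-2, -2]
  After 'swap': [-2, -2]
  After 'dup': [-2, -2, -2]
  After 'neg': [-2, -2, 2]
  After 'div': [-2, -1]
  After 'push 8': [-2, -1, 8]
  After 'sub': [-2, -9]
  After 'div': [0]
Program B final stack: [0]
Same: no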